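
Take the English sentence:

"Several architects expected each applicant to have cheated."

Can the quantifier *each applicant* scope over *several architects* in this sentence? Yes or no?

ECM infinitives lack a CP barrier, so *each applicant* can QR over the matrix subject *several architects*.
QR within a single clause is free, so the lower quantifier may take scope over the higher one.

Yes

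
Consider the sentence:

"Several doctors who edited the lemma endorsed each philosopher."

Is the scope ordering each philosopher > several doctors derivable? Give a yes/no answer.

Yes

The RC *who edited the lemma* is an island, but *each philosopher* is not inside it — it is the matrix object, a clausemate of *several doctors*.
Since no island is crossed, the inverse ordering is licensed alongside surface scope.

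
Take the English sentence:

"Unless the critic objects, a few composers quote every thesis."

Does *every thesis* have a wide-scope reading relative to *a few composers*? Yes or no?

Yes

Although there is an adjunct clause, *every thesis* is in the main clause, not inside the adjunct.
Clause-internal QR can adjoin the lower DP above the subject, yielding the inverse reading.
So *every thesis* > *a few composers* is among the available readings.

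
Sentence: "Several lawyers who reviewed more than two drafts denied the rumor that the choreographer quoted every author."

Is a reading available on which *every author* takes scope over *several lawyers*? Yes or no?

No

The target quantifier *every author* is part of the complex NP *the rumor that the choreographer quoted every author*.
The Complex NP Constraint bars QR out of the complement clause of a noun.
So the wide-scope reading for *every author* is blocked.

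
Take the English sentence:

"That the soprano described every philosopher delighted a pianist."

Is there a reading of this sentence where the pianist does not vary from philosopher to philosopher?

The described interpretation is the *a pianist* > *every philosopher* scoping.
*a pianist* is a matrix-clause argument and can take scope within the matrix clause over the constituent containing *every philosopher*, so *a pianist* > *every philosopher* needs no island-crossing movement and is available.

Yes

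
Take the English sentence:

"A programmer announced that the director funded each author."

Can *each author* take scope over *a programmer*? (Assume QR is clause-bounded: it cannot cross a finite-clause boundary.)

*each author* sits inside the finite complement clause *that the director funded each author*.
QR is clause-bounded, so the finite complement is a scope island for the embedded quantifier.
*each author* > *a programmer* would require crossing that boundary, which is illicit.

No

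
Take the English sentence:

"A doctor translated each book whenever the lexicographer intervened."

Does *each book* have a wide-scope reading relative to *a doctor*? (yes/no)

The adjunct clause does not contain *each book*, which is the matrix object.
Clause-internal QR can adjoin the lower DP above the subject, yielding the inverse reading.

Yes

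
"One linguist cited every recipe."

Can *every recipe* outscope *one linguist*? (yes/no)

Yes

Both DPs are arguments of the same predicate; there is no clause or island boundary between them.
Since no island is crossed, the inverse ordering is licensed alongside surface scope.
Both orderings are possible: *one linguist* > *every recipe* and *every recipe* > *one linguist*.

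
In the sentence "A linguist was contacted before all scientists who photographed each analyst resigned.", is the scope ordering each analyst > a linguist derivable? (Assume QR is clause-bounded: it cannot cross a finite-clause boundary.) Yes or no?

No

The target quantifier *each analyst* is part of the relative clause *who photographed each analyst*, which is itself inside the adjunct *before all scientists who photographed each analyst resigned*.
Two island boundaries intervene — the relative clause and the adjunct. Either alone would block QR.
The inverse ordering *each analyst* > *a linguist* is therefore underivable.
(Only the surface reading survives: one fixed linguist with respect to all the relevant analysts.)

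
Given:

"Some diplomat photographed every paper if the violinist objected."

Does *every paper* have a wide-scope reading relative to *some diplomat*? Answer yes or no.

Yes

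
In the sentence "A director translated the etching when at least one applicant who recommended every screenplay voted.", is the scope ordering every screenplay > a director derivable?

No

*every screenplay* is embedded in the relative clause *who recommended every screenplay*, which is itself inside the adjunct *when at least one applicant who recommended every screenplay voted*.
Nested islands: the RC island is itself inside an adjunct island, so wide scope is doubly excluded.
So the wide-scope reading for *every screenplay* is blocked.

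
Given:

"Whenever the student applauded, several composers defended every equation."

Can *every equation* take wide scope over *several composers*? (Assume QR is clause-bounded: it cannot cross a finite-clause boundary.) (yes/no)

Yes

The adjunct clause does not contain *every equation*, which is the matrix object.
QR within a single clause is free, so the lower quantifier may take scope over the higher one.
So *every equation* > *several composers* is among the available readings.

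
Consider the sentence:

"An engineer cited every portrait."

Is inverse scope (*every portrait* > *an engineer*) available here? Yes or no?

Yes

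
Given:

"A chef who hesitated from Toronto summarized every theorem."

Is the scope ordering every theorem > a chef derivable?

Yes

*every theorem* is a matrix argument; only *a chef* is modified by the relative clause *who hesitated from Toronto*, so the RC island is irrelevant to the target quantifier.
Nothing blocks QR of the lower DP to a position above the higher one, so inverse scope is available.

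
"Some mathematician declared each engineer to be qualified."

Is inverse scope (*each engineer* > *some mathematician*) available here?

*each engineer* is the subject of an ECM infinitive — the infinitival complement of an ECM verb is not a scope island, so *each engineer* can raise into the matrix clause.
With no island boundary between them, the object can take inverse scope over the subject via ordinary QR within the clause.
The sentence is scopally ambiguous between *some mathematician* > *each engineer* and *each engineer* > *some mathematician*.

Yes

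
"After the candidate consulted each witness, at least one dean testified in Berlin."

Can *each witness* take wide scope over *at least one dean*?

*each witness* is embedded in the adjunct clause *after the candidate consulted each witness*.
Adjuncts are opaque for quantifier raising; a quantifier in an adjunct stays inside it.
So *each witness* cannot raise to a position above *at least one dean*.

No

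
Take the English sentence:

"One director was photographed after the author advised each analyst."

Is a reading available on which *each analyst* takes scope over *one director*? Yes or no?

No

*each analyst* is embedded in the adjunct clause *after the author advised each analyst*.
Adjuncts are opaque for quantifier raising; a quantifier in an adjunct stays inside it.
There is no licit LF on which *each analyst* c-commands *one director*.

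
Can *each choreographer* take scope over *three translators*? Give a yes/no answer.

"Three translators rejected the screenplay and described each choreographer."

No

*each choreographer* is embedded in one conjunct of the coordinate structure (*described each choreographer*).
Asymmetric QR out of one conjunct violates the Coordinate Structure Constraint.
Hence only narrow scope for *each choreographer* (under *three translators*) survives.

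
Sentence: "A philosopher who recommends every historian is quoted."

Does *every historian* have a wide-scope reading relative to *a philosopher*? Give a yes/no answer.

No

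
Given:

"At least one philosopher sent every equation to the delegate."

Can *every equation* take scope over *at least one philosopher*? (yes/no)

Yes

*every equation* and *at least one philosopher* are in the same minimal clause.
With no island boundary between them, the object can take inverse scope over the subject via ordinary QR within the clause.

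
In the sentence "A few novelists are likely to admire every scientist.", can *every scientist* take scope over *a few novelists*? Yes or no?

Yes

Infinitival complements of raising predicates do not block QR; *every scientist* and *a few novelists* are effectively clausemates.
With no island boundary between them, the object can take inverse scope over the subject via ordinary QR within the clause.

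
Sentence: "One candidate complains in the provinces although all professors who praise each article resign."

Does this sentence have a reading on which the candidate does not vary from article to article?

Yes

The paraphrase describes the scope ordering *one candidate* > *each article*.
Surface scope (*one candidate* > *each article*) is always derivable; islands only block QR, not in-situ interpretation.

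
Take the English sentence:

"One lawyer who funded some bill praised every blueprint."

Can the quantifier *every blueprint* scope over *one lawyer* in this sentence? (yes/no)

Yes

*every blueprint* is a matrix argument; only *one lawyer* is modified by the relative clause *who funded some bill*, so the RC island is irrelevant to the target quantifier.
QR within a single clause is free, so the lower quantifier may take scope over the higher one.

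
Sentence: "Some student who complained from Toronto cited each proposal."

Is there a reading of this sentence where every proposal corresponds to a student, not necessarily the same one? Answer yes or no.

Yes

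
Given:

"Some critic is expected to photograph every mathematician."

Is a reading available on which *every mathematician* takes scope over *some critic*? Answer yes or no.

Yes

*every mathematician* is inside a raising infinitive, which is transparent to QR (no CP barrier), so it behaves as a matrix argument.
Clause-internal QR can adjoin the lower DP above the subject, yielding the inverse reading.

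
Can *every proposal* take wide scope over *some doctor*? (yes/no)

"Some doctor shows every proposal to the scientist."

Yes

Both DPs are arguments of the same predicate; there is no clause or island boundary between them.
Since no island is crossed, the inverse ordering is licensed alongside surface scope.
So *every proposal* > *some doctor* is among the available readings.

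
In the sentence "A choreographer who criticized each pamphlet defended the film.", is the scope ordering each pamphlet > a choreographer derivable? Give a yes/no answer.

The target quantifier *each pamphlet* is part of the relative clause *who criticized each pamphlet*.
Relative clauses are scope islands: a quantifier cannot QR out of a relative clause to take scope in the matrix clause.
So *each pamphlet* cannot raise high enough to outscope *a choreographer*; only the surface ordering *a choreographer* > *each pamphlet* is available.

No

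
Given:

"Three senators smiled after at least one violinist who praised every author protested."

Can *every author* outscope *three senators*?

The DP *every author* is contained in the relative clause *who praised every author*, which is itself inside the adjunct *after at least one violinist who praised every author protested*.
Two island boundaries intervene — the relative clause and the adjunct. Either alone would block QR.
There is no licit LF on which *every author* c-commands *three senators*.

No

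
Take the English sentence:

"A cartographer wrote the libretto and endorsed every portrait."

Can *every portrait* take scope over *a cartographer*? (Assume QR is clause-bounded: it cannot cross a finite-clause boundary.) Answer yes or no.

*every portrait* is embedded in one conjunct of the coordinate structure (*endorsed every portrait*).
QR out of a conjunct would have to apply non-ATB, which the CSC forbids.
So the wide-scope reading for *every portrait* is blocked.

No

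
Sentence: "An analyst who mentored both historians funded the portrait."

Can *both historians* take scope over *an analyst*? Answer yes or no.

No

*both historians* is embedded in the relative clause *who mentored both historians*.
Quantifiers inside a relative clause are trapped there; the RC boundary blocks QR.
So *both historians* cannot raise to a position above *an analyst*.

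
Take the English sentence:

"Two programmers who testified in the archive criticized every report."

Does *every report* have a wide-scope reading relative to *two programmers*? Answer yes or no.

*every report* is a matrix argument; only *two programmers* is modified by the relative clause *who testified in the archive*, so the RC island is irrelevant to the target quantifier.
QR within a single clause is free, so the lower quantifier may take scope over the higher one.

Yes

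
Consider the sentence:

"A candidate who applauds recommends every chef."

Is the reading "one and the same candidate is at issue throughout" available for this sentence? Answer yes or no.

The described interpretation is the *a candidate* > *every chef* scoping.
That is the surface-scope ordering, which is always one of the available readings — island constraints only ever restrict inverse scope.

Yes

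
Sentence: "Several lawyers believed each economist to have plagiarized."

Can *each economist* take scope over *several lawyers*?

The ECM infinitive is scope-transparent — *each economist* is free to raise above *several lawyers*.
With no island boundary between them, the object can take inverse scope over the subject via ordinary QR within the clause.

Yes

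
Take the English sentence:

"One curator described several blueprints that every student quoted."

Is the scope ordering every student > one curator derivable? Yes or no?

No

*every student* occurs within the relative clause *that every student quoted* modifying *several blueprints*.
QR out of a relative clause is ruled out by the relative-clause island constraint.
So *every student* cannot raise high enough to outscope *one curator*; only the surface ordering *one curator* > *every student* is available.
(Only the surface reading survives: one fixed curator with respect to all the relevant students.)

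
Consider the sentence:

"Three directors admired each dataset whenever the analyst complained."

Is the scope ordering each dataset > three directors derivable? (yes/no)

Although there is an adjunct clause, *each dataset* is in the main clause, not inside the adjunct.
With no island boundary between them, the object can take inverse scope over the subject via ordinary QR within the clause.

Yes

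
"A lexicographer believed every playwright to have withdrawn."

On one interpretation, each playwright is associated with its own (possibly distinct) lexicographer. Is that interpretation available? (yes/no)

Yes

The paraphrase describes the scope ordering *every playwright* > *a lexicographer*.
*every playwright* is an ECM subject; ECM complements are not islands, and the embedded quantifier may take matrix scope.
Ordinary QR to a clause-peripheral position gives the wide-scope LF for the lower DP.
Both orderings are possible: *a lexicographer* > *every playwright* and *every playwright* > *a lexicographer*.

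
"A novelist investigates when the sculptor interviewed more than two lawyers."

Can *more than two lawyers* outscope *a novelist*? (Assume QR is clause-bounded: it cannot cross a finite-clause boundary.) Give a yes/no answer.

No

The target quantifier *more than two lawyers* is part of the embedded question *when the sculptor interviewed more than two lawyers*.
An indirect question is a wh-island; the filled [Spec,CP] blocks QR across the CP edge.
*more than two lawyers* > *a novelist* would require crossing that boundary, which is illicit.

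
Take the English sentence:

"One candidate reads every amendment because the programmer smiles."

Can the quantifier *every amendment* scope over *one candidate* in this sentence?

Yes

The adjunct clause does not contain *every amendment*, which is the matrix object.
Ordinary QR to a clause-peripheral position gives the wide-scope LF for the lower DP.
So *every amendment* > *one candidate* is among the available readings.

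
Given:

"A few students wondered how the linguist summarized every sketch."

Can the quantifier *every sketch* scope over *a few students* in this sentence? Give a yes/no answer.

Structurally, *every sketch* is inside the embedded question *how the linguist summarized every sketch*.
QR across an interrogative CP boundary is ruled out as a wh-island violation.
There is no licit LF on which *every sketch* c-commands *a few students*.

No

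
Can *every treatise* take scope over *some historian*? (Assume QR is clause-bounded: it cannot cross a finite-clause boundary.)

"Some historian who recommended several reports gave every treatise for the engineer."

Yes

*every treatise* sits in the matrix clause, not in the relative clause on *some historian*.
Since no island is crossed, the inverse ordering is licensed alongside surface scope.
The sentence is scopally ambiguous between *some historian* > *every treatise* and *every treatise* > *some historian*.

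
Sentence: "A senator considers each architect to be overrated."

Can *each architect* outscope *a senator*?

Yes

ECM infinitives lack a CP barrier, so *each architect* can QR over the matrix subject *a senator*.
Clause-internal QR can adjoin the lower DP above the subject, yielding the inverse reading.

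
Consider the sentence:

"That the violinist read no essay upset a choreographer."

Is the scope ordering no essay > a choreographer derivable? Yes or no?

No

Structurally, *no essay* is inside the sentential subject *that the violinist read no essay*.
The Sentential Subject Constraint rules out raising the quantifier out of the that-clause subject.
The ordering *no essay* > *a choreographer* is therefore underivable.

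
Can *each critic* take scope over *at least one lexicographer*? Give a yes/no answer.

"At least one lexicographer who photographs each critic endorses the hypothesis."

No

*each critic* occurs within the relative clause *who photographs each critic*.
A relative clause is a scope island — quantifier raising cannot cross its boundary.
The inverse ordering *each critic* > *at least one lexicographer* is therefore underivable.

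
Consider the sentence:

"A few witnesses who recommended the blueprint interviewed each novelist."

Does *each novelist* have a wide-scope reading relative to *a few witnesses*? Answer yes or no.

The relative clause *who recommended the blueprint* modifies *a few witnesses*, but *each novelist* is not inside that relative clause — it is an argument of the matrix verb.
Clause-internal QR can adjoin the lower DP above the subject, yielding the inverse reading.

Yes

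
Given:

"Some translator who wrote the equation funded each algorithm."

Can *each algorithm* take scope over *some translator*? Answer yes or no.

Yes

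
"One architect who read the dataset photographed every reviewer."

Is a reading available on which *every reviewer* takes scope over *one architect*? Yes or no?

The relative clause *who read the dataset* modifies *one architect*, but *every reviewer* is not inside that relative clause — it is an argument of the matrix verb.
With no island boundary between them, the object can take inverse scope over the subject via ordinary QR within the clause.

Yes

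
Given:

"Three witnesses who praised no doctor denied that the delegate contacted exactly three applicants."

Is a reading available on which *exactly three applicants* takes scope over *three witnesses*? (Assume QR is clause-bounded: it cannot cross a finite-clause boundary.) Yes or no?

No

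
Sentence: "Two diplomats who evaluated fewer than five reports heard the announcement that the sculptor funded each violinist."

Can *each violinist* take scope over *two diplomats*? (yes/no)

No

Structurally, *each violinist* is inside the complex NP *the announcement that the sculptor funded each violinist*.
A that-clause complement to a noun is an island; QR cannot cross the NP boundary.
*each violinist* > *two diplomats* would require crossing that boundary, which is illicit.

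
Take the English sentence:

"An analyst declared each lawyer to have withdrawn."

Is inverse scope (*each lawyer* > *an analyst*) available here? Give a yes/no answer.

*each lawyer* is the subject of an ECM infinitive — the infinitival complement of an ECM verb is not a scope island, so *each lawyer* can raise into the matrix clause.
QR within a single clause is free, so the lower quantifier may take scope over the higher one.

Yes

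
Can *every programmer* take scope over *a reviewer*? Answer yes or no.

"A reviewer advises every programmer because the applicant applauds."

Yes

*every programmer* is a matrix argument; the adjunct is an island but the target quantifier is outside it.
Since no island is crossed, the inverse ordering is licensed alongside surface scope.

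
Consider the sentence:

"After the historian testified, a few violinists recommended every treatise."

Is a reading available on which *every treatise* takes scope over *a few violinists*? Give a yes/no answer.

Although there is an adjunct clause, *every treatise* is in the main clause, not inside the adjunct.
Since no island is crossed, the inverse ordering is licensed alongside surface scope.
The sentence is scopally ambiguous between *a few violinists* > *every treatise* and *every treatise* > *a few violinists*.

Yes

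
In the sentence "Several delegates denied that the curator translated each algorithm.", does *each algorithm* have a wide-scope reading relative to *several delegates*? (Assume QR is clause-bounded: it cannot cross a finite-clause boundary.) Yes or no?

No

*each algorithm* occurs within the finite complement clause *that the curator translated each algorithm*.
Finite CP is the ceiling for QR here, by assumption.
So *each algorithm* cannot raise to a position above *several delegates*.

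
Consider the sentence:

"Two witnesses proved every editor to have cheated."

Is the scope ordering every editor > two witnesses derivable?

Yes

*every editor* is the subject of an ECM infinitive — the infinitival complement of an ECM verb is not a scope island, so *every editor* can raise into the matrix clause.
QR within a single clause is free, so the lower quantifier may take scope over the higher one.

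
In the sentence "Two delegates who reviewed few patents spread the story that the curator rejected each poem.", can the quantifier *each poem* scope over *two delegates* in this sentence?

The target quantifier *each poem* is part of the complex NP *the story that the curator rejected each poem*.
Since the clause is the complement of a nominal head, the CNPC blocks scope extraction.
*each poem* > *two delegates* would require crossing that boundary, which is illicit.

No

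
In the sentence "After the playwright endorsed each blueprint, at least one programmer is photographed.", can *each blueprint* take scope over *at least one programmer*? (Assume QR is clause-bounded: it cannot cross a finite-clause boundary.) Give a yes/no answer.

*each blueprint* sits inside the adjunct clause *after the playwright endorsed each blueprint*.
The adjunct-island constraint bars QR out of an adverbial clause.
*each blueprint* is confined to the island and cannot take scope over *at least one programmer*.

No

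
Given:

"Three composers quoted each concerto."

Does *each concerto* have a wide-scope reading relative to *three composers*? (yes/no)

Yes

Both DPs are arguments of the same predicate; there is no clause or island boundary between them.
Ordinary QR to a clause-peripheral position gives the wide-scope LF for the lower DP.
The sentence is scopally ambiguous between *three composers* > *each concerto* and *each concerto* > *three composers*.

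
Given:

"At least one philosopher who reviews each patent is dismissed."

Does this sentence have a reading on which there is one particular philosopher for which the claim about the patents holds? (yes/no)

Yes

This is the *at least one philosopher* > *each patent* reading.
Nothing needs to raise for *at least one philosopher* > *each patent*, so no island constraint is at stake.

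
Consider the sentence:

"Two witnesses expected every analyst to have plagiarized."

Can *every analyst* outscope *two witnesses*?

This is an ECM construction: *every analyst* is the infinitival subject, Case-marked by the matrix verb, and the infinitive is transparent for QR.
No island intervenes, so both surface and inverse scope are derivable.
So *every analyst* > *two witnesses* is among the available readings.

Yes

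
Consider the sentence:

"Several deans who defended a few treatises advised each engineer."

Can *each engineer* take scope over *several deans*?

Yes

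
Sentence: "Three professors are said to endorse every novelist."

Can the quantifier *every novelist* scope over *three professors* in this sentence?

Yes

*every novelist* is inside a raising infinitive, which is transparent to QR (no CP barrier), so it behaves as a matrix argument.
Since no island is crossed, the inverse ordering is licensed alongside surface scope.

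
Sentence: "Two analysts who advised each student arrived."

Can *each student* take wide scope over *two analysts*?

The target quantifier *each student* is part of the relative clause *who advised each student*.
Relative clauses block scope extraction: QR cannot target a position outside the modified NP.
So *each student* cannot raise to a position above *two analysts*.

No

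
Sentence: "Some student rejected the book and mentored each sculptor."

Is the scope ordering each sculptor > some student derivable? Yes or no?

No

*each sculptor* is embedded in one conjunct of the coordinate structure (*mentored each sculptor*).
QR out of a conjunct would have to apply non-ATB, which the CSC forbids.
So *each sculptor* cannot raise high enough to outscope *some student*; only the surface ordering *some student* > *each sculptor* is available.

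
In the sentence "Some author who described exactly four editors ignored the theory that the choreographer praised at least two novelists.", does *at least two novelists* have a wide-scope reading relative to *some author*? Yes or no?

The DP *at least two novelists* is contained in the complex NP *the theory that the choreographer praised at least two novelists*.
The Complex NP Constraint bars QR out of the complement clause of a noun.
*at least two novelists* > *some author* would require crossing that boundary, which is illicit.

No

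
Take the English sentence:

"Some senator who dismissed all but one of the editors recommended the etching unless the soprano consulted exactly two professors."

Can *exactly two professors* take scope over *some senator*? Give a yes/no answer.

*exactly two professors* occurs within the adjunct clause *unless the soprano consulted exactly two professors*.
Since the clause is an adjunct (not a complement), the Adjunct Condition blocks QR across its edge.
So the wide-scope reading for *exactly two professors* is blocked.

No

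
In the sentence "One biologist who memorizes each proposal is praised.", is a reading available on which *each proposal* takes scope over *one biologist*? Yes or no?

*each proposal* is embedded in the relative clause *who memorizes each proposal*.
A relative clause is a scope island — quantifier raising cannot cross its boundary.
The inverse ordering *each proposal* > *one biologist* is therefore underivable.

No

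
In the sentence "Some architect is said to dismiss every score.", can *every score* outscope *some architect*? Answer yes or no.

Raising constructions are monoclausal for scope purposes; *every score* is not separated from *some architect* by any island.
With no island boundary between them, the object can take inverse scope over the subject via ordinary QR within the clause.

Yes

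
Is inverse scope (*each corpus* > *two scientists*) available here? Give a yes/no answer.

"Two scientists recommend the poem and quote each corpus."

No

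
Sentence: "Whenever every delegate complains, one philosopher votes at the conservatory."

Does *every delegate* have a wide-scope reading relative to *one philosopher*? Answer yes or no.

*every delegate* sits inside the adjunct clause *whenever every delegate complains*.
Since the clause is an adjunct (not a complement), the Adjunct Condition blocks QR across its edge.
So *every delegate* cannot raise to a position above *one philosopher*.

No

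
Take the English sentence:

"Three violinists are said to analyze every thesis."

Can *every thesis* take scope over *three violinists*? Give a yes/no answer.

Yes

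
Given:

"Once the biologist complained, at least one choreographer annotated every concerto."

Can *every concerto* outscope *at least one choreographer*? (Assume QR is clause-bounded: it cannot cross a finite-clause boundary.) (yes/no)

The adjunct clause does not contain *every concerto*, which is the matrix object.
Since no island is crossed, the inverse ordering is licensed alongside surface scope.

Yes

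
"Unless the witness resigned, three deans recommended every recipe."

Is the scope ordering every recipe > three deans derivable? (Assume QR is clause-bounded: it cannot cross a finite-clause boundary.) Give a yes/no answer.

Although there is an adjunct clause, *every recipe* is in the main clause, not inside the adjunct.
Nothing blocks QR of the lower DP to a position above the higher one, so inverse scope is available.

Yes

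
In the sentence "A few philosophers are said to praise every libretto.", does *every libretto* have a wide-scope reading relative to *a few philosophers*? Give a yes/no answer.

*every libretto* is the object of the infinitival complement of a raising predicate; raising infinitives are transparent for QR, so the two DPs are in effect clausemates.
Ordinary QR to a clause-peripheral position gives the wide-scope LF for the lower DP.

Yes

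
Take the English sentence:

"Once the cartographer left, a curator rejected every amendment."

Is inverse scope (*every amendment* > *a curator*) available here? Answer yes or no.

Neither queried DP is inside the adjunct, so the adjunct-island constraint does not apply.
Clause-internal QR can adjoin the lower DP above the subject, yielding the inverse reading.
Both orderings are possible: *a curator* > *every amendment* and *every amendment* > *a curator*.

Yes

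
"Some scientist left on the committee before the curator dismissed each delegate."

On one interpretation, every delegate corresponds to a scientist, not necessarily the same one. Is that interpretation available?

This is the *each delegate* > *some scientist* reading.
Structurally, *each delegate* is inside the adjunct clause *before the curator dismissed each delegate*.
Scope out of an adjunct clause is unavailable: QR respects the adjunct-island constraint.
The inverse ordering *each delegate* > *some scientist* is therefore underivable.
(Only the surface reading survives: one fixed scientist with respect to all the relevant delegates.)

No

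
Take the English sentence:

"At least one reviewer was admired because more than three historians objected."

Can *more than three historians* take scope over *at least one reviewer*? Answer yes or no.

*more than three historians* is embedded in the adjunct clause *because more than three historians objected*.
The adjunct-island constraint bars QR out of an adverbial clause.
So *more than three historians* cannot raise high enough to outscope *at least one reviewer*; only the surface ordering *at least one reviewer* > *more than three historians* is available.

No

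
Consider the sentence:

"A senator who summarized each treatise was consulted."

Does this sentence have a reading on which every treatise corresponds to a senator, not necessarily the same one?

No

This is the *each treatise* > *a senator* reading.
*each treatise* sits inside the relative clause *who summarized each treatise*.
Relative clauses are scope islands: a quantifier cannot QR out of a relative clause to take scope in the matrix clause.
There is no licit LF on which *each treatise* c-commands *a senator*.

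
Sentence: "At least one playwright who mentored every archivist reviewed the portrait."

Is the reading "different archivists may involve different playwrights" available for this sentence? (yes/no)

The described interpretation is the *every archivist* > *at least one playwright* scoping.
The DP *every archivist* is contained in the relative clause *who mentored every archivist*.
Relative clauses are scope islands: a quantifier cannot QR out of a relative clause to take scope in the matrix clause.
*every archivist* is confined to the island and cannot take scope over *at least one playwright*.

No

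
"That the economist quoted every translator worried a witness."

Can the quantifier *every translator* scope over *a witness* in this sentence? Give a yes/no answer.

*every translator* sits inside the sentential subject *that the economist quoted every translator*.
Sentential subjects are islands: a quantifier inside the subject clause cannot raise over the matrix predicate.
*every translator* > *a witness* would require crossing that boundary, which is illicit.

No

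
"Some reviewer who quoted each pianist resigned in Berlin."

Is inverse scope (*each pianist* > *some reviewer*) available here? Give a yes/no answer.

The DP *each pianist* is contained in the relative clause *who quoted each pianist*.
The relative clause forms an island for QR, so the quantifier is confined to the head noun's restrictor.
The inverse ordering *each pianist* > *some reviewer* is therefore underivable.
(Only the surface reading survives: one fixed reviewer with respect to all the relevant pianists.)

No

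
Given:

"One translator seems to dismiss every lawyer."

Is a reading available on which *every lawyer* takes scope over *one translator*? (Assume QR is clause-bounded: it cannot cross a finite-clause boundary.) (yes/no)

Yes

The matrix predicate is a raising verb, whose infinitival complement is not a scope island — *every lawyer* can QR into the matrix clause.
Nothing blocks QR of the lower DP to a position above the higher one, so inverse scope is available.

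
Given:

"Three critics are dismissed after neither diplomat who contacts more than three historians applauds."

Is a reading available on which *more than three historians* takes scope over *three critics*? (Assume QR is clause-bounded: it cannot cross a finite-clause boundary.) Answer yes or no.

No

*more than three historians* occurs within the relative clause *who contacts more than three historians*, which is itself inside the adjunct *after neither diplomat who contacts more than three historians applauds*.
Even if one barrier were somehow void, the other would still block QR.
So *more than three historians* cannot raise to a position above *three critics*.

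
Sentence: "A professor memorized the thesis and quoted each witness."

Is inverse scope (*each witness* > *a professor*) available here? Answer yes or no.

No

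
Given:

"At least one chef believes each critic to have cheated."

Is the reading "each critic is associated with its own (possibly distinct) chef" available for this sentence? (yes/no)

The described interpretation is the *each critic* > *at least one chef* scoping.
ECM infinitives lack a CP barrier, so *each critic* can QR over the matrix subject *at least one chef*.
Since no island is crossed, the inverse ordering is licensed alongside surface scope.

Yes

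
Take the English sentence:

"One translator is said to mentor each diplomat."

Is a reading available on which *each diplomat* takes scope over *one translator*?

*each diplomat* is inside a raising infinitive, which is transparent to QR (no CP barrier), so it behaves as a matrix argument.
Clause-internal QR can adjoin the lower DP above the subject, yielding the inverse reading.

Yes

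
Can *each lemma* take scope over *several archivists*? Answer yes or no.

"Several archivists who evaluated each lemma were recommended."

No

*each lemma* is embedded in the relative clause *who evaluated each lemma*.
A relative clause is a scope island — quantifier raising cannot cross its boundary.
The inverse ordering *each lemma* > *several archivists* is therefore underivable.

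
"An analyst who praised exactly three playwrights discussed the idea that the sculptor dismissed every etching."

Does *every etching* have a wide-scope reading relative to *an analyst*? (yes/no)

No

The target quantifier *every etching* is part of the complex NP *the idea that the sculptor dismissed every etching*.
Since the clause is the complement of a nominal head, the CNPC blocks scope extraction.
There is no licit LF on which *every etching* c-commands *an analyst*.
(Only the surface reading survives: one fixed analyst with respect to all the relevant etchings.)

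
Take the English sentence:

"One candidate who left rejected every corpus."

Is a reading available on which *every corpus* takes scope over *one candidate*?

Although the sentence contains a relative clause (*who left*), *every corpus* is outside it, in the matrix VP.
Since no island is crossed, the inverse ordering is licensed alongside surface scope.
Both orderings are possible: *one candidate* > *every corpus* and *every corpus* > *one candidate*.

Yes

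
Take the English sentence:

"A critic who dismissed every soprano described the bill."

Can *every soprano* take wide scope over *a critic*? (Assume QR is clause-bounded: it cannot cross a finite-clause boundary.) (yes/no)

*every soprano* occurs within the relative clause *who dismissed every soprano*.
Relative clauses block scope extraction: QR cannot target a position outside the modified NP.
So *every soprano* cannot raise to a position above *a critic*.

No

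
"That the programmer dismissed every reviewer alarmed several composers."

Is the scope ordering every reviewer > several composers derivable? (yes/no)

*every reviewer* occurs within the sentential subject *that the programmer dismissed every reviewer*.
The Sentential Subject Constraint rules out raising the quantifier out of the that-clause subject.
So the wide-scope reading for *every reviewer* is blocked.

No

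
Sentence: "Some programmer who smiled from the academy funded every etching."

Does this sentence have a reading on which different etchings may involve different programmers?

Yes

The described interpretation is the *every etching* > *some programmer* scoping.
*every etching* is a matrix argument; only *some programmer* is modified by the relative clause *who smiled from the academy*, so the RC island is irrelevant to the target quantifier.
Ordinary QR to a clause-peripheral position gives the wide-scope LF for the lower DP.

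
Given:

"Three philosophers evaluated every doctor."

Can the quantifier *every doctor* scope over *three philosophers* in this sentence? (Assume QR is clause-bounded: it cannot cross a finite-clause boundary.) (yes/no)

Yes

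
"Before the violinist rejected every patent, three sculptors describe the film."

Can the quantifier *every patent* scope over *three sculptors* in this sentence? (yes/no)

*every patent* sits inside the adjunct clause *before the violinist rejected every patent*.
Adjunct clauses are scope islands: a quantifier inside an adjunct cannot raise into the matrix clause.
The ordering *every patent* > *three sculptors* is therefore underivable.

No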